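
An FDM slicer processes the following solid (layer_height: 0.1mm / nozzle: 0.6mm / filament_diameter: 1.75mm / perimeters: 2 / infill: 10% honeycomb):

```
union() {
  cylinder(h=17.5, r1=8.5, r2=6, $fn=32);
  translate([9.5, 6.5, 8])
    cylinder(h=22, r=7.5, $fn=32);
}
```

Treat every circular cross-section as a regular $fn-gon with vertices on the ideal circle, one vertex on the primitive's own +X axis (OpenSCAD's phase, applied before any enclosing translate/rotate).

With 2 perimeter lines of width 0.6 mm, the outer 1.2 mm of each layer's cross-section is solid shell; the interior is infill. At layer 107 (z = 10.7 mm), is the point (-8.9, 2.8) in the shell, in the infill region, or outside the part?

At z = 10.7 mm: the cone (r1=8.5→r2=6) has section circumradius 6.971 here — a regular 32-gon; the cylinder at (9.5, 6.5): section is a regular 32-gon, circumradius r=7.5; Combining (union): the regions partially overlap (shared area 17.26 mm²), so overlapping operands fuse into one piece — 1 connected region. Overall, the cross-section is a single solid region. The nearest boundary edge runs (-6.84, 1.36)→(-6.44, 2.67); distance from the point to it = 2.39 mm. The point is not inside any of the regions above, so it lies outside the cross-section (2.39 mm from the nearest boundary).

outside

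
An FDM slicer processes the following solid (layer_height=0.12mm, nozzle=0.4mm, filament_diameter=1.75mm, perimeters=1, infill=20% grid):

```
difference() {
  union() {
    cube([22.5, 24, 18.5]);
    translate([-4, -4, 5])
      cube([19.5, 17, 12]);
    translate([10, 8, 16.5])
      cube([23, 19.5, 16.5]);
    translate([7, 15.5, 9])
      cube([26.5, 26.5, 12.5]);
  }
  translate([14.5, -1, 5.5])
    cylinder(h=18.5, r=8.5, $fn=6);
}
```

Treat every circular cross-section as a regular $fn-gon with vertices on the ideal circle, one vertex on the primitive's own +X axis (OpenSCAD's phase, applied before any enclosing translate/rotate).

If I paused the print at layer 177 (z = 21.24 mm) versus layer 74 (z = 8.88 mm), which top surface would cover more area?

Layer 177 (z = 21.24): the cube is not intersected at this z (z outside [0, 18.5]); the cube at (-4, -4) is not intersected at this z (z outside [5, 17]); the cube at (10, 8) (footprint 23×19.5) is included at this height (area 448.50 mm²); the 26.5×26.5 cube at (7, 15.5) contributes its full rectangle (area 702.25 mm²); Taking the union: the regions partially overlap — summed areas 1150.75 mm² minus the doubly-counted overlap 276.00 mm² gives 874.75 mm² — area = 874.75 mm²; the cylinder at (14.5, -1): section is a regular 6-gon, circumradius r=8.5 (area = (6/2)·8.500²·sin(360°/6) = 187.71 mm²); Taking the first minus the rest: starting from that combined region (874.75 mm²), the r=8.5 cylinder at (14.5, -1) misses the remaining region (no effect) — area = 874.75 mm². So its area = 874.75 mm². Layer 74 (z = 8.88): the cube is present — its section is the full 22.5×24 rectangle (area 540.00 mm²); the cube at (-4, -4) is present — its section is the full 19.5×17 rectangle (area 331.50 mm²); the cube at (10, 8) does not reach this height (z outside [16.5, 33]); the cube at (7, 15.5) is not intersected at this z (z outside [9, 21.5]); Combining (union): the regions partially overlap — summed areas 871.50 mm² minus the doubly-counted overlap 201.50 mm² gives 670.00 mm² — area = 670.00 mm²; the r=8.5 cylinder at (14.5, -1) contributes a regular 6-gon of circumradius 8.5 (area = (6/2)·8.500²·sin(360°/6) = 187.71 mm²); Taking the first minus the rest: starting from the result so far (670.00 mm²), the r=8.5 cylinder at (14.5, -1) partially overlaps it — only the 112.55 mm² overlap (of its 187.71 mm²) is removed, clipping the outline — area = 557.45 mm². So its area = 557.45 mm². Layer 177 is larger (874.75 vs 557.45 mm²).

layer 177 (z = 21.24 mm)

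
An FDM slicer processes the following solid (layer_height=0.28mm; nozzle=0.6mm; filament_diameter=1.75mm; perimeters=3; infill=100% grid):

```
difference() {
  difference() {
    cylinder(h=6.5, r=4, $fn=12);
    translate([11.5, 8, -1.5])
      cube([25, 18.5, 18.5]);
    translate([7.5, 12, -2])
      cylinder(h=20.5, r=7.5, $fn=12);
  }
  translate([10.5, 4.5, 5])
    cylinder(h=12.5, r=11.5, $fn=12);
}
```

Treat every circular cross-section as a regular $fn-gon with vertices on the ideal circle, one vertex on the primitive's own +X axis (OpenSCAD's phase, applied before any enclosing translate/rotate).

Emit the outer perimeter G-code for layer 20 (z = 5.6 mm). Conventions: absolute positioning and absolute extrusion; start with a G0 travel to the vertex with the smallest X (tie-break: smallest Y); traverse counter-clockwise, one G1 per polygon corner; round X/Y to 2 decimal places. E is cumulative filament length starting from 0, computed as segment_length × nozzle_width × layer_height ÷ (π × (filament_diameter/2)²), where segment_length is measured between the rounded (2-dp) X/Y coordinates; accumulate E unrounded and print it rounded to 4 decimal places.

At z = 5.6 mm: the cylinder: section is a regular 12-gon, circumradius r=4; the cube at (11.5, 8) (footprint 25×18.5) is included at this height; the cylinder at (7.5, 12): section is a regular 12-gon, circumradius r=7.5; After the difference (first − rest): starting from the r=4 cylinder, the 25×18.5 cube at (11.5, 8) misses the remaining region (no effect); the r=7.5 cylinder at (7.5, 12) misses the remaining region (no effect) — 1 connected region; the r=11.5 cylinder at (10.5, 4.5) gives a regular 12-gon of circumradius 11.5 (constant along its height); Taking the first minus the rest: starting from the result so far, the r=11.5 cylinder at (10.5, 4.5) partially overlaps it — only the 20.72 mm² overlap (of its 396.75 mm²) is removed, clipping the outline — 1 connected region. The outline is a single polygon with 10 vertices. Extrusion per mm of travel: 0.6 × 0.28 / (π × 0.875²) = 0.069846. Accumulating E over each segment gives final E = 1.5358.

G0 X-4.00 Y0.00 Z5.60
G1 X-3.46 Y-2.00 E0.1447
G1 X-2.00 Y-3.46 E0.2889
G1 X0.00 Y-4.00 E0.4336
G1 X2.00 Y-3.46 E0.5783
G1 X2.38 Y-3.09 E0.6153
G1 X0.54 Y-1.25 E0.7971
G1 X-0.81 Y3.78 E1.1609
G1 X-2.00 Y3.46 E1.2469
G1 X-3.46 Y2.00 E1.3911
G1 X-4.00 Y0.00 E1.5358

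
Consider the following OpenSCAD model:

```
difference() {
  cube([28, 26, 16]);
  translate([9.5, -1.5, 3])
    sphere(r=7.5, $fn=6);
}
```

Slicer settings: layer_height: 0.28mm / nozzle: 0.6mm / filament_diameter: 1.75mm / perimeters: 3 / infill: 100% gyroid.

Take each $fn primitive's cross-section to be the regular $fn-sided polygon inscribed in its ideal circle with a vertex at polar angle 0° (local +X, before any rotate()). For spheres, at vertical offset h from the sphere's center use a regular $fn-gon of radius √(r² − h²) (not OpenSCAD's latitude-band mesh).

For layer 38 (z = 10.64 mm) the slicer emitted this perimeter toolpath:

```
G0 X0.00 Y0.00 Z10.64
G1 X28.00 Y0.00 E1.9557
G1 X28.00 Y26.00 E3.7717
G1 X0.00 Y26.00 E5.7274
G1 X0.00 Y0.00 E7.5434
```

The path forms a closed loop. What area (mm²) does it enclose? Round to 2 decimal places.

Apply the shoelace formula to the sequence of (X, Y) vertices; enclosed area = 728.00 mm².

728.00 mm²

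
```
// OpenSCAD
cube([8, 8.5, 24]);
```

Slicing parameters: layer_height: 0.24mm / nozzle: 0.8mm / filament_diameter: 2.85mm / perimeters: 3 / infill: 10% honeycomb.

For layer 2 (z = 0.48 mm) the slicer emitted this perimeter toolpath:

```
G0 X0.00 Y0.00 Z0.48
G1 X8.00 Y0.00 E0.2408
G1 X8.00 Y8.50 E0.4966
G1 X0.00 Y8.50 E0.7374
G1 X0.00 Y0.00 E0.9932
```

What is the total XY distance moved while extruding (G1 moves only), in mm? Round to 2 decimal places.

33.00 mm

Sum the Euclidean lengths of each G1 segment: total = 33.00 mm.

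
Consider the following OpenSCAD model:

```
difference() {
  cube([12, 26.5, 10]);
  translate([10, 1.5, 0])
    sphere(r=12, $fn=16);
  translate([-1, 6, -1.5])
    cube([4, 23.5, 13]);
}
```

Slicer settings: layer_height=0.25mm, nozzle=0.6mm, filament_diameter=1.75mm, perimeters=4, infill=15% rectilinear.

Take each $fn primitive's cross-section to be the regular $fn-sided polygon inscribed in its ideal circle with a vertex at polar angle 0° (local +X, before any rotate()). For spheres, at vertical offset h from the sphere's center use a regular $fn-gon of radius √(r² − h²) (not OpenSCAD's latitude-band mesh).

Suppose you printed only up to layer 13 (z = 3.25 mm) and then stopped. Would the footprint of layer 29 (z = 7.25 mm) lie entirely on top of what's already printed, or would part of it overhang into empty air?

Compare the two slices. At z = 3.25: the 12×26.5 cube contributes its full rectangle (area 318.00 mm²); the sphere at (10, 1.5): section is a regular 16-gon, circumradius = √(r²−h²) = √(12²−3.25²) = 11.552 (area = (16/2)·11.552²·sin(360°/16) = 408.51 mm²); the 4×23.5 cube at (-1, 6) contributes its full rectangle (area 94.00 mm²); After the difference (first − rest): starting from the 12×26.5 cube (318.00 mm²), the r=12 sphere at (10, 1.5) partially overlaps it — only the 137.58 mm² overlap (of its 408.51 mm²) is removed, clipping the outline; the 4×23.5 cube at (-1, 6) partially overlaps it — only the 52.55 mm² overlap (of its 94.00 mm²) is removed, clipping the outline — area = 127.87 mm². At z = 7.25: the 12×26.5 cube contributes its full rectangle (area 318.00 mm²); the r=12 sphere at (10, 1.5) slices to a regular 16-gon of circumradius 9.562 (√(r²−h²) with h=7.25 from center) (area = (16/2)·9.562²·sin(360°/16) = 279.93 mm²); the 4×23.5 cube at (-1, 6) contributes its full rectangle (area 94.00 mm²); Subtracting the remaining from the first: starting from the 12×26.5 cube (318.00 mm²), the r=12 sphere at (10, 1.5) partially overlaps it — only the 105.83 mm² overlap (of its 279.93 mm²) is removed, clipping the outline; the 4×23.5 cube at (-1, 6) partially overlaps it — only the 60.29 mm² overlap (of its 94.00 mm²) is removed, clipping the outline — area = 151.88 mm². Checking containment: at z = 7.25 the cross-section extends beyond the z = 3.25 cross-section by about 24.01 mm².

part overhangs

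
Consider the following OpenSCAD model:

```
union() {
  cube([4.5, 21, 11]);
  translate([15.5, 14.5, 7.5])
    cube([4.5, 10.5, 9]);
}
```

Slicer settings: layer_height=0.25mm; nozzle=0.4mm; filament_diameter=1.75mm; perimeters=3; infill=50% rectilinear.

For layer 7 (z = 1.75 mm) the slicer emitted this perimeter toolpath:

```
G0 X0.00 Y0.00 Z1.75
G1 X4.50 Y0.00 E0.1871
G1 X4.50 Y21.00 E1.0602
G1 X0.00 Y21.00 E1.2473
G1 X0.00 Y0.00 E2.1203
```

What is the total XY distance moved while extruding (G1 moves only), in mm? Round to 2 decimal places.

Sum the Euclidean lengths of each G1 segment: total = 51.00 mm.

51.00 mm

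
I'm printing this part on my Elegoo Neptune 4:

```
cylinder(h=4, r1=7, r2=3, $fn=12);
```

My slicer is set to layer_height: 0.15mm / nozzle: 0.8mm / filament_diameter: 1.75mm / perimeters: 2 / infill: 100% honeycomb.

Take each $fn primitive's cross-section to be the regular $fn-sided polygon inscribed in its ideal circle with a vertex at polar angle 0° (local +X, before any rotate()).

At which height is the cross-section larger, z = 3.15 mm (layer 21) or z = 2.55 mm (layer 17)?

layer 17 (z = 2.55 mm)

Layer 21 (z = 3.15): the cone (r1=7→r2=3) has section circumradius 3.850 here — a regular 12-gon (area = (12/2)·3.850²·sin(360°/12) = 44.47 mm²). So its area = 44.47 mm². Layer 17 (z = 2.55): the cone contributes a regular 12-gon of circumradius 4.450 (interpolated between r1=7 and r2=3 at t=0.637) (area = (12/2)·4.450²·sin(360°/12) = 59.41 mm²). So its area = 59.41 mm². Layer 17 is larger (59.41 vs 44.47 mm²).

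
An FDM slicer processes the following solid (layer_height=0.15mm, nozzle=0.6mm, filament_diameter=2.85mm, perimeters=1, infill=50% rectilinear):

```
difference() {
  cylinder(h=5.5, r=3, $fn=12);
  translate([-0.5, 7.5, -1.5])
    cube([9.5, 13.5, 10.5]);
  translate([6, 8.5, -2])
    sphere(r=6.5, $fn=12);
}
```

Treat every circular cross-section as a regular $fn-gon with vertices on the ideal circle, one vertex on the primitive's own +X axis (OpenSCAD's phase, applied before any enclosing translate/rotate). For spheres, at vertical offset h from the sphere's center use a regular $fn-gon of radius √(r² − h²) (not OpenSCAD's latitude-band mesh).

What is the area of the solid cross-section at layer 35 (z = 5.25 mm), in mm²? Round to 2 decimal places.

At z = 5.25 mm: the r=3 cylinder gives a regular 12-gon of circumradius 3 (constant along its height) (area = (12/2)·3.000²·sin(360°/12) = 27.00 mm²); the cube at (-0.5, 7.5) (footprint 9.5×13.5) is included at this height (area 128.25 mm²); the sphere at (6, 8.5) is absent (|z−center|=7.250 > r=6.5); After the difference (first − rest): starting from the r=3 cylinder (27.00 mm²), the 9.5×13.5 cube at (-0.5, 7.5) misses the remaining region (no effect) — area = 27.00 mm². Overall, the cross-section is a single solid region. Net area = 27.00 mm².

27.00 mm²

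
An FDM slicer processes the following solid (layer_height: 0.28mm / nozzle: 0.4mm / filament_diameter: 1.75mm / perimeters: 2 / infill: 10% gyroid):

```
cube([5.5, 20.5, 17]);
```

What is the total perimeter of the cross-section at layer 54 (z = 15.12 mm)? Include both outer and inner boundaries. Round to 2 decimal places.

At z = 15.12 mm: the cube (footprint 5.5×20.5) is included at this height (perimeter 52.00 mm). Overall, the cross-section is a single solid region. Total boundary length (outer) = 52.00 mm.

52.00 mm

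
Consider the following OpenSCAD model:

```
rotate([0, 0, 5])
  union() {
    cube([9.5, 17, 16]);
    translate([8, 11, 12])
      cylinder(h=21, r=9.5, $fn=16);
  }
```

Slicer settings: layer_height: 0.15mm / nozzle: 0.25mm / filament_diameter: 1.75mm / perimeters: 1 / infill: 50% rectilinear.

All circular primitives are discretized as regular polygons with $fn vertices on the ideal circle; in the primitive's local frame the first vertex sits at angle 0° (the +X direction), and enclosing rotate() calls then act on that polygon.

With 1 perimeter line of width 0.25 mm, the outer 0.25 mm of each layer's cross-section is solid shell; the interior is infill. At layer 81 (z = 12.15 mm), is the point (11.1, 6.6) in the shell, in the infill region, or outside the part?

infill

At z = 12.15 mm: the cube (footprint 9.5×17) is included at this height; the r=9.5 cylinder at (8, 11) contributes a regular 16-gon of circumradius 9.5; Taking the union: the regions partially overlap (shared area 135.03 mm²), so overlapping operands fuse into one piece — 1 connected region; (whole slice rotated 5° about Z — lengths, areas and connectivity unchanged). Overall, the cross-section is a single solid region. Undo the 5° rotation: the query point maps to (11.633, 5.607) in the un-rotated model frame. The nearest boundary edge runs (14.72, 4.28)→(11.64, 2.22); distance from the point to it = 2.82 mm. The point is inside the cross-section and 2.82 mm from the nearest boundary — more than the 0.25 mm shell width (1 × 0.25), so it's in the infill interior.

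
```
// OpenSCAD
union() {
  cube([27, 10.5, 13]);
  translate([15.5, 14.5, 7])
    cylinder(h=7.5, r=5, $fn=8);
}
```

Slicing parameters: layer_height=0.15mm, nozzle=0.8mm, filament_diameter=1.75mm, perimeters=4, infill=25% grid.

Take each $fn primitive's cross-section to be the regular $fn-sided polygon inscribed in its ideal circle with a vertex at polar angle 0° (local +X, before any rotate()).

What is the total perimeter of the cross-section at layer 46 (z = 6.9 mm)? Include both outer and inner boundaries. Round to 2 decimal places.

At z = 6.9 mm: the 27×10.5 cube contributes its full rectangle (perimeter 75.00 mm); the cylinder at (15.5, 14.5) is absent (z outside [7, 14.5]); Merging all regions: only the 27×10.5 cube is present, so the union is just that shape — boundary = 75.00 mm. Overall, the cross-section is a single solid region. Total boundary length (outer) = 75.00 mm.

75.00 mm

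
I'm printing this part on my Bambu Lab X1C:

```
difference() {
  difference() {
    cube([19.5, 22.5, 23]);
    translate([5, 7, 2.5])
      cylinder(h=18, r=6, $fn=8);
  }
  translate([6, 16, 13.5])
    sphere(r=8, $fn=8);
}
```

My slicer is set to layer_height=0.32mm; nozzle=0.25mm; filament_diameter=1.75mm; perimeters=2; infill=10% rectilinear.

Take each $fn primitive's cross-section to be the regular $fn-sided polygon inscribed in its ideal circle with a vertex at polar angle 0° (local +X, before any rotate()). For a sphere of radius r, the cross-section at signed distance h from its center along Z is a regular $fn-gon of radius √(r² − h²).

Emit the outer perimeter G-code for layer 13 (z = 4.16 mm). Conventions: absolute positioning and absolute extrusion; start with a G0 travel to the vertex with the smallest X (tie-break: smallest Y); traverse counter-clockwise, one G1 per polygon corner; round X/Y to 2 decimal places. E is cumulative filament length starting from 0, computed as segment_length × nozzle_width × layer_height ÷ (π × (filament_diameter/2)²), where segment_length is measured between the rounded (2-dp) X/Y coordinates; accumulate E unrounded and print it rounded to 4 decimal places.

At z = 4.16 mm: the cube (footprint 19.5×22.5) is included at this height; the r=6 cylinder at (5, 7) contributes a regular 8-gon of circumradius 6; After the difference (first − rest): starting from the 19.5×22.5 cube, the r=6 cylinder at (5, 7) partially overlaps it — only the 99.41 mm² overlap (of its 101.82 mm²) is removed, clipping the outline — 1 connected region; the sphere at (6, 16) is absent (|z−center|=9.340 > r=8); Taking the first minus the rest: none of the subtracted shapes is present at this height, so that combined region is unchanged — 1 connected region. The outline is a single polygon with 13 vertices. Extrusion per mm of travel: 0.25 × 0.32 / (π × 0.875²) = 0.033260. Accumulating E over each segment gives final E = 3.6815.

G0 X0.00 Y0.00 Z4.16
G1 X19.50 Y0.00 E0.6486
G1 X19.50 Y22.50 E1.3969
G1 X0.00 Y22.50 E2.0455
G1 X0.00 Y9.41 E2.4809
G1 X0.76 Y11.24 E2.5468
G1 X5.00 Y13.00 E2.6995
G1 X9.24 Y11.24 E2.8522
G1 X11.00 Y7.00 E3.0048
G1 X9.24 Y2.76 E3.1575
G1 X5.00 Y1.00 E3.3102
G1 X0.76 Y2.76 E3.4629
G1 X0.00 Y4.59 E3.5288
G1 X0.00 Y0.00 E3.6815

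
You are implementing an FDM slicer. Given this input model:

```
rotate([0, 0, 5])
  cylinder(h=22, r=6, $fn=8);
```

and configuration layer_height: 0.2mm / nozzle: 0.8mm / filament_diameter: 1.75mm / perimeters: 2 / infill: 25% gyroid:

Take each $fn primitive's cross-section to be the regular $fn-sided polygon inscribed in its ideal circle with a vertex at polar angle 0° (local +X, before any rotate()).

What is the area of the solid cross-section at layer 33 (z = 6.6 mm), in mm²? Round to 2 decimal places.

101.82 mm²

At z = 6.6 mm: the cylinder: section is a regular 8-gon, circumradius r=6 (area = (8/2)·6.000²·sin(360°/8) = 101.82 mm²); (whole slice rotated 5° about Z — lengths, areas and connectivity unchanged). Overall, the cross-section is a single solid region. Net area = 101.82 mm².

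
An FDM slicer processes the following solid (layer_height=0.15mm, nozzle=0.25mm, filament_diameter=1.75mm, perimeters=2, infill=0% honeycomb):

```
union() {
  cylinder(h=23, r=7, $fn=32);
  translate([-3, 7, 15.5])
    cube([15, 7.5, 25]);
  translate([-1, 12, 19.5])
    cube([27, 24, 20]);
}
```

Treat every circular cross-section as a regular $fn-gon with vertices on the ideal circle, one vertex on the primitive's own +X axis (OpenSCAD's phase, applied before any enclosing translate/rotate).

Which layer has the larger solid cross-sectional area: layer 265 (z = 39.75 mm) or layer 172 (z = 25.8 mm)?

Layer 265 (z = 39.75): the cylinder does not reach this height (z outside [0, 23]); the cube at (-3, 7) is present — its section is the full 15×7.5 rectangle (area 112.50 mm²); the cube at (-1, 12) does not reach this height (z outside [19.5, 39.5]); Merging all regions: only the 15×7.5 cube at (-3, 7) is present, so the union is just that shape — area = 112.50 mm². So its area = 112.50 mm². Layer 172 (z = 25.8): the cylinder does not reach this height (z outside [0, 23]); the cube at (-3, 7) is present — its section is the full 15×7.5 rectangle (area 112.50 mm²); the cube at (-1, 12) is present — its section is the full 27×24 rectangle (area 648.00 mm²); Taking the union: the regions partially overlap — summed areas 760.50 mm² minus the doubly-counted overlap 32.50 mm² gives 728.00 mm² — area = 728.00 mm². So its area = 728.00 mm². Layer 172 is larger (728.00 vs 112.50 mm²).

layer 172 (z = 25.8 mm)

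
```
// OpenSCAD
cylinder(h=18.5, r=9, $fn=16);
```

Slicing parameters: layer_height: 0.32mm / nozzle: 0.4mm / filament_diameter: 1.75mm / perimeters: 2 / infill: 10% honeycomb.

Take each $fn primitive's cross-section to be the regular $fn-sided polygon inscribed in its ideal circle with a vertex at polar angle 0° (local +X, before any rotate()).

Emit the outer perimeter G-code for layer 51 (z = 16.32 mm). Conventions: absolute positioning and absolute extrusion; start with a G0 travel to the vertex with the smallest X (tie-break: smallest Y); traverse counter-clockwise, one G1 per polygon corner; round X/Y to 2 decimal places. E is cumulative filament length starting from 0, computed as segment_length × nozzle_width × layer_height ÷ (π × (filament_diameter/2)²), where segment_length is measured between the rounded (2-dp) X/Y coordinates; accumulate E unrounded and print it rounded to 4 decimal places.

G0 X-9.00 Y0.00 Z16.32
G1 X-8.31 Y-3.44 E0.1867
G1 X-6.36 Y-6.36 E0.3736
G1 X-3.44 Y-8.31 E0.5604
G1 X0.00 Y-9.00 E0.7471
G1 X3.44 Y-8.31 E0.9338
G1 X6.36 Y-6.36 E1.1207
G1 X8.31 Y-3.44 E1.3076
G1 X9.00 Y0.00 E1.4943
G1 X8.31 Y3.44 E1.6810
G1 X6.36 Y6.36 E1.8678
G1 X3.44 Y8.31 E2.0547
G1 X0.00 Y9.00 E2.2414
G1 X-3.44 Y8.31 E2.4281
G1 X-6.36 Y6.36 E2.6150
G1 X-8.31 Y3.44 E2.8018
G1 X-9.00 Y0.00 E2.9885

At z = 16.32 mm: the r=9 cylinder gives a regular 16-gon of circumradius 9 (constant along its height). The outline is a single polygon with 16 vertices. Extrusion per mm of travel: 0.4 × 0.32 / (π × 0.875²) = 0.053216. Accumulating E over each segment gives final E = 2.9885.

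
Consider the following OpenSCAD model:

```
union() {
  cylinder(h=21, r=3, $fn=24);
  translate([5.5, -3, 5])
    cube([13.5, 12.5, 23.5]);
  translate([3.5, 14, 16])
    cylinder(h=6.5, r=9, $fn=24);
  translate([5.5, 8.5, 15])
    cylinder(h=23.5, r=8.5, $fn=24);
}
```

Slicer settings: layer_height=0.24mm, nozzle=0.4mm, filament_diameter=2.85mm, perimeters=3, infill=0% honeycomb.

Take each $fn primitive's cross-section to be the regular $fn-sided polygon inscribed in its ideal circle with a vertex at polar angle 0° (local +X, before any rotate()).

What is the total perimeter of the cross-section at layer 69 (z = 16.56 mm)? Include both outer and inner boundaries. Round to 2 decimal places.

At z = 16.56 mm: the r=3 cylinder gives a regular 24-gon of circumradius 3 (constant along its height) (perimeter = 2·24·3.000·sin(180°/24) = 18.80 mm); the 13.5×12.5 cube at (5.5, -3) contributes its full rectangle (perimeter 52.00 mm); the r=9 cylinder at (3.5, 14) contributes a regular 24-gon of circumradius 9 (perimeter = 2·24·9.000·sin(180°/24) = 56.39 mm); the cylinder at (5.5, 8.5): section is a regular 24-gon, circumradius r=8.5 (perimeter = 2·24·8.500·sin(180°/24) = 53.25 mm); Combining (union): the regions partially overlap (shared area 206.27 mm²), so the edge portions inside another operand are dropped and the merged outline is re-measured after clipping — boundary = 95.81 mm. Overall, the cross-section is a single solid region. Total boundary length (outer) = 95.81 mm.

95.81 mm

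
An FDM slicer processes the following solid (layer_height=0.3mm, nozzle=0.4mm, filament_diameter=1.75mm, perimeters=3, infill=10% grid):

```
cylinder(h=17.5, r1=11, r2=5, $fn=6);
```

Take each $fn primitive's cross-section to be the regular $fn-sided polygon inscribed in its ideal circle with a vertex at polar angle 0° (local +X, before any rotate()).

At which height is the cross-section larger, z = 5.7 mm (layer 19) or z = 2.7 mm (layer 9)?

Layer 19 (z = 5.7): the cone (r1=11→r2=5) has section circumradius 9.046 here — a regular 6-gon (area = (6/2)·9.046²·sin(360°/6) = 212.59 mm²). So its area = 212.59 mm². Layer 9 (z = 2.7): the cone: at t=0.154 of its height the radius interpolates to r₁+(r₂−r₁)t = 10.074, giving a regular 6-gon of that circumradius (area = (6/2)·10.074²·sin(360°/6) = 263.68 mm²). So its area = 263.68 mm². Layer 9 is larger (263.68 vs 212.59 mm²).

layer 9 (z = 2.7 mm)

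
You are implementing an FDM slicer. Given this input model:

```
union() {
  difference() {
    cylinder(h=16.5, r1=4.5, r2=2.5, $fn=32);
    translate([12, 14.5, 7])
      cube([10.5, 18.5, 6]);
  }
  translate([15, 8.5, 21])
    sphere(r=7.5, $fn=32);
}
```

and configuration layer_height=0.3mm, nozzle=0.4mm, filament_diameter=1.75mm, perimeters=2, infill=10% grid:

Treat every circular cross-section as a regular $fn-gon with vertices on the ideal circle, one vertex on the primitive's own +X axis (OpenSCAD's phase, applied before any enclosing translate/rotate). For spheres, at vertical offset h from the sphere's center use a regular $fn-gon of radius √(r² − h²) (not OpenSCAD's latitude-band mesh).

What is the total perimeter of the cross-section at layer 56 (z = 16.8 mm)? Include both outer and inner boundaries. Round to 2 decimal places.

At z = 16.8 mm: the cone is not intersected at this z (z outside [0, 16.5]); the cube at (12, 14.5) is not intersected at this z (z outside [7, 13]); Subtracting the remaining from the first: the first operand is absent here, so nothing remains; the sphere at (15, 8.5): section is a regular 32-gon, circumradius = √(r²−h²) = √(7.5²−4.2²) = 6.214 (perimeter = 2·32·6.214·sin(180°/32) = 38.98 mm); Merging all regions: only the r=7.5 sphere at (15, 8.5) is present, so the union is just that shape — boundary = 38.98 mm. Overall, the cross-section is a single solid region. Total boundary length (outer) = 38.98 mm.

38.98 mm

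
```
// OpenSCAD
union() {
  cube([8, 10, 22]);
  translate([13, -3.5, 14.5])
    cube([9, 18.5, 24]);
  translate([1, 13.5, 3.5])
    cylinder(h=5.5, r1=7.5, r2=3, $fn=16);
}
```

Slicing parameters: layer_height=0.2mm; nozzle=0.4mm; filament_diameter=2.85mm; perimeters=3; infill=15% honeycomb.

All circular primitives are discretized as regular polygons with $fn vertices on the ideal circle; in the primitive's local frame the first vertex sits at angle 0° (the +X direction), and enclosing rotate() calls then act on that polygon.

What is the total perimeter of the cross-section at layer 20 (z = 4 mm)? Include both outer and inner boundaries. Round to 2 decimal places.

At z = 4 mm: the cube is present — its section is the full 8×10 rectangle (perimeter 36.00 mm); the cube at (13, -3.5) is not intersected at this z (z outside [14.5, 38.5]); the cone at (1, 13.5): at t=0.091 of its height the radius interpolates to r₁+(r₂−r₁)t = 7.091, giving a regular 16-gon of that circumradius (perimeter = 2·16·7.091·sin(180°/16) = 44.27 mm); Taking the union: the regions partially overlap (shared area 18.52 mm²), so the edge portions inside another operand are dropped and the merged outline is re-measured after clipping — boundary = 61.48 mm. Overall, the cross-section is a single solid region. Total boundary length (outer) = 61.48 mm.

61.48 mm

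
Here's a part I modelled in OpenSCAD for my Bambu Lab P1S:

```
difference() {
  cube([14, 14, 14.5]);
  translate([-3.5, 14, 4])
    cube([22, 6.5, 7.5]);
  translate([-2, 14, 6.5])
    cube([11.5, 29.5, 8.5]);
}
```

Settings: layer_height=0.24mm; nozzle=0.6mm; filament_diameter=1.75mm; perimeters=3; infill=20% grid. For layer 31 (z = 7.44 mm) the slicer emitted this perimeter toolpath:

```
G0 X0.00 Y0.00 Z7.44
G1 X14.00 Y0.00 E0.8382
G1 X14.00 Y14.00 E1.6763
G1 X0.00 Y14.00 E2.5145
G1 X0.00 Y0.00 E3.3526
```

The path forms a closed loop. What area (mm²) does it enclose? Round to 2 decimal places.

196.00 mm²

Apply the shoelace formula to the sequence of (X, Y) vertices; enclosed area = 196.00 mm².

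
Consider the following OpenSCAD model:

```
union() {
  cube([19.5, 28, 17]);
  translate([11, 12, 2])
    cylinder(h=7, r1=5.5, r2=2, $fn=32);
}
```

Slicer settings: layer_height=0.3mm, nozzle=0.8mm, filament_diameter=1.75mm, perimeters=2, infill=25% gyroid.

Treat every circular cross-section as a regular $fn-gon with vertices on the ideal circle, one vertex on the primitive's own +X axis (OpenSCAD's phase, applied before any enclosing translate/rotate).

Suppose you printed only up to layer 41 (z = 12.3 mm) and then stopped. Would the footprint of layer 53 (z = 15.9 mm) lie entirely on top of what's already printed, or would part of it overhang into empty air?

Compare the two slices. At z = 12.3: the cube (footprint 19.5×28) is included at this height (area 546.00 mm²); the cone at (11, 12) is not intersected at this z (z outside [2, 9]); Combining (union): only the 19.5×28 cube is present, so the union is just that shape — area = 546.00 mm². At z = 15.9: the cube (footprint 19.5×28) is included at this height (area 546.00 mm²); the cone at (11, 12) is not intersected at this z (z outside [2, 9]); Merging all regions: only the 19.5×28 cube is present, so the union is just that shape — area = 546.00 mm². Checking containment: the cross-section at z = 15.9 is a subset of the cross-section at z = 12.3.

entirely on top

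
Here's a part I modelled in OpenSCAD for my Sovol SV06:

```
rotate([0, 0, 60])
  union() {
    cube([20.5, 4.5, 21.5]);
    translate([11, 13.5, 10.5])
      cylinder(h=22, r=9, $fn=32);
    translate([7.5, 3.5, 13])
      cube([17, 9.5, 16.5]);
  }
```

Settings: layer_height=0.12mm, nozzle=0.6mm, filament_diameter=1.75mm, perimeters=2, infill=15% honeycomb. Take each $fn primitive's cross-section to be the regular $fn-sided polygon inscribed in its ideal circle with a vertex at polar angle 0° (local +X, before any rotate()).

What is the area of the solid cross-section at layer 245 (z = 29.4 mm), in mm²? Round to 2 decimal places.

At z = 29.4 mm: the cube does not reach this height (z outside [0, 21.5]); the cylinder at (11, 13.5): section is a regular 32-gon, circumradius r=9 (area = (32/2)·9.000²·sin(360°/32) = 252.84 mm²); the cube at (7.5, 3.5) is present — its section is the full 17×9.5 rectangle (area 161.50 mm²); Merging all regions: the regions partially overlap — summed areas 414.34 mm² minus the doubly-counted overlap 87.56 mm² gives 326.78 mm² — area = 326.78 mm²; (rotated 60° about Z; rotation is an isometry so areas/perimeters/island counts are preserved). Overall, the cross-section is a single solid region. Net area = 326.78 mm².

326.78 mm²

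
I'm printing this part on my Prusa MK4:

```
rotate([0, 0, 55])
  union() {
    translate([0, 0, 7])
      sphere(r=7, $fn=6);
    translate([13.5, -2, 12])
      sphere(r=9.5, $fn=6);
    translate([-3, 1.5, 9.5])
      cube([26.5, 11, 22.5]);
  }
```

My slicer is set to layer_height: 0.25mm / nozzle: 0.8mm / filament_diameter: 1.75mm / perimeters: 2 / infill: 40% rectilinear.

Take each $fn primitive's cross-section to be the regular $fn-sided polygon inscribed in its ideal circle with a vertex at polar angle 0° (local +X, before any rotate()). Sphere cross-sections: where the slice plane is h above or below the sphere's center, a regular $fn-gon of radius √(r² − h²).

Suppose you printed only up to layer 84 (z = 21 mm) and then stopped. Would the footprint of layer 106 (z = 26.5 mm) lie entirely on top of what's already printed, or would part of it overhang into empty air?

entirely on top

Compare the two slices. At z = 21: the sphere is not intersected at this z (|z−center|=14.000 > r=7); the r=9.5 sphere at (13.5, -2) slices to a regular 6-gon of circumradius 3.041 (√(r²−h²) with h=9 from center) (area = (6/2)·3.041²·sin(360°/6) = 24.03 mm²); the cube at (-3, 1.5) (footprint 26.5×11) is included at this height (area 291.50 mm²); Merging all regions: the 2 present regions are separate (no shared area or edge), so areas and boundary lengths simply add and each stays a separate island — area = 315.53 mm²; (rotated 55° about Z; rotation is an isometry so areas/perimeters/island counts are preserved). At z = 26.5: the sphere is not intersected at this z (|z−center|=19.500 > r=7); the sphere at (13.5, -2) is not intersected at this z (|z−center|=14.500 > r=9.5); the cube at (-3, 1.5) is present — its section is the full 26.5×11 rectangle (area 291.50 mm²); Taking the union: only the 26.5×11 cube at (-3, 1.5) is present, so the union is just that shape — area = 291.50 mm²; (rotated 55° about Z; rotation is an isometry so areas/perimeters/island counts are preserved). Checking containment: the cross-section at z = 26.5 is a subset of the cross-section at z = 21.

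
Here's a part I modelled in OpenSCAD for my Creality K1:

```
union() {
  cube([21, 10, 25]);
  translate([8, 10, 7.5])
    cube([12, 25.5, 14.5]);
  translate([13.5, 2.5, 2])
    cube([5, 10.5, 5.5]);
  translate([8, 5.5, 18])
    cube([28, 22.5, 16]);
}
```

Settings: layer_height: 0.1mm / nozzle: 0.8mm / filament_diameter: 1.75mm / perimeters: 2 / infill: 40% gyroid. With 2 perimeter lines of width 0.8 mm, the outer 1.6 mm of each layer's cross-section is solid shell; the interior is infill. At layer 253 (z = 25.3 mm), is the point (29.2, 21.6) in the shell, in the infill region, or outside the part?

At z = 25.3 mm: the cube does not reach this height (z outside [0, 25]); the cube at (8, 10) is not intersected at this z (z outside [7.5, 22]); the cube at (13.5, 2.5) is not intersected at this z (z outside [2, 7.5]); the 28×22.5 cube at (8, 5.5) contributes its full rectangle; Combining (union): only the 28×22.5 cube at (8, 5.5) is present, so the union is just that shape — 1 connected region. Overall, the cross-section is a single solid region. The nearest boundary edge runs (36.00, 28.00)→(8.00, 28.00); distance from the point to it = 6.40 mm. The point is inside the cross-section and 6.40 mm from the nearest boundary — more than the 1.6 mm shell width (2 × 0.8), so it's in the infill interior.

infill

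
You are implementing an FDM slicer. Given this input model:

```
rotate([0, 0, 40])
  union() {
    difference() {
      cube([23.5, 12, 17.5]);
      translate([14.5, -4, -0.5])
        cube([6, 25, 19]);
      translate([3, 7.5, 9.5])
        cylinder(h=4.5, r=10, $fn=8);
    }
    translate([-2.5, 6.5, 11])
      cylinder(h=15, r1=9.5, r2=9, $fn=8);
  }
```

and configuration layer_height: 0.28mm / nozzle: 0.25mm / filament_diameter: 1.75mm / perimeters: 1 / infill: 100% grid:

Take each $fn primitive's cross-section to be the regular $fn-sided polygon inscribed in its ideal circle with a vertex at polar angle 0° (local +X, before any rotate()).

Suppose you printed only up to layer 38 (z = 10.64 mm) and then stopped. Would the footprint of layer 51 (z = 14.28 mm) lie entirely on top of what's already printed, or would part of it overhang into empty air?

Compare the two slices. At z = 10.64: the cube (footprint 23.5×12) is included at this height (area 282.00 mm²); the cube at (14.5, -4) is present — its section is the full 6×25 rectangle (area 150.00 mm²); the r=10 cylinder at (3, 7.5) gives a regular 8-gon of circumradius 10 (constant along its height) (area = (8/2)·10.000²·sin(360°/8) = 282.84 mm²); Taking the first minus the rest: starting from the 23.5×12 cube (282.00 mm²), the 6×25 cube at (14.5, -4) partially overlaps it — only the 72.00 mm² overlap (of its 150.00 mm²) is removed, clipping the outline; the r=10 cylinder at (3, 7.5) partially overlaps it — only the 139.97 mm² overlap (of its 282.84 mm²) is removed, clipping the outline — area = 70.03 mm²; the cone at (-2.5, 6.5) does not reach this height (z outside [11, 26]); Taking the union: only that combined region is present, so the union is just that shape — area = 70.03 mm²; (rotated 40° about Z; rotation is an isometry so areas/perimeters/island counts are preserved). At z = 14.28: the cube (footprint 23.5×12) is included at this height (area 282.00 mm²); the cube at (14.5, -4) (footprint 6×25) is included at this height (area 150.00 mm²); the cylinder at (3, 7.5) is not intersected at this z (z outside [9.5, 14]); After the difference (first − rest): starting from the 23.5×12 cube (282.00 mm²), the 6×25 cube at (14.5, -4) partially overlaps it — only the 72.00 mm² overlap (of its 150.00 mm²) is removed, clipping the outline — area = 210.00 mm²; the cone at (-2.5, 6.5) (r1=9.5→r2=9) has section circumradius 9.391 here — a regular 8-gon (area = (8/2)·9.391²·sin(360°/8) = 249.42 mm²); Merging all regions: the regions partially overlap — summed areas 459.42 mm² minus the doubly-counted overlap 67.67 mm² gives 391.75 mm² — area = 391.75 mm²; (rotated 40° about Z; rotation is an isometry so areas/perimeters/island counts are preserved). Checking containment: at z = 14.28 the cross-section extends beyond the z = 10.64 cross-section by about 321.72 mm².

part overhangs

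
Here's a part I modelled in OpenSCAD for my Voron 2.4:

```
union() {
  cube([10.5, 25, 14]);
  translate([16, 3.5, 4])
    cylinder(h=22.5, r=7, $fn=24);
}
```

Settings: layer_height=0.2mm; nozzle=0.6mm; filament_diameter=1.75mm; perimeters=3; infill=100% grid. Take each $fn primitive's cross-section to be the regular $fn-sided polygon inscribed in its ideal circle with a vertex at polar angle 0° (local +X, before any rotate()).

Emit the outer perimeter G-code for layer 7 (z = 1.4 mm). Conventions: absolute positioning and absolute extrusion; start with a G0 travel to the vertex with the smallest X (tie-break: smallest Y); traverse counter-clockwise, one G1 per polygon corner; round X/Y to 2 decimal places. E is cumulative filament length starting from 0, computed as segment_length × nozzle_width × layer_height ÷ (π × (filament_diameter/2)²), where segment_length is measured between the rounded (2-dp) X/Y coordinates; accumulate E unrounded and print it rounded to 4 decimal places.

G0 X0.00 Y0.00 Z1.40
G1 X10.50 Y0.00 E0.5238
G1 X10.50 Y25.00 E1.7711
G1 X0.00 Y25.00 E2.2949
G1 X0.00 Y0.00 E3.5422

At z = 1.4 mm: the 10.5×25 cube contributes its full rectangle; the cylinder at (16, 3.5) is not intersected at this z (z outside [4, 26.5]); Combining (union): only the 10.5×25 cube is present, so the union is just that shape — 1 connected region. The outline is a single polygon with 4 vertices. Extrusion per mm of travel: 0.6 × 0.2 / (π × 0.875²) = 0.049890. Accumulating E over each segment gives final E = 3.5422.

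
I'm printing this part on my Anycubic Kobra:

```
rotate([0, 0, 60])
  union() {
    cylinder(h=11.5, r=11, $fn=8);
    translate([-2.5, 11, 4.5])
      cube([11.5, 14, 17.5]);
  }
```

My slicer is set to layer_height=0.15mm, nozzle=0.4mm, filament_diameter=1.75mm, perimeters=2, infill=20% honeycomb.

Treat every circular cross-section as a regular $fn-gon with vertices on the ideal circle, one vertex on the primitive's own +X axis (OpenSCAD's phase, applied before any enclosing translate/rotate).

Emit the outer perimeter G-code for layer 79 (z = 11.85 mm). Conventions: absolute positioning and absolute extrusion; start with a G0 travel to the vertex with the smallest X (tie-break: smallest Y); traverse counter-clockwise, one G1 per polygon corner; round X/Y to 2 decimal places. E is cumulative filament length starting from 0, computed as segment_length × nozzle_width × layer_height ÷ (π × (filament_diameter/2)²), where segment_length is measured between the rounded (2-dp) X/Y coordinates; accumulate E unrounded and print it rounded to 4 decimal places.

At z = 11.85 mm: the cylinder does not reach this height (z outside [0, 11.5]); the cube at (-2.5, 11) is present — its section is the full 11.5×14 rectangle; Merging all regions: only the 11.5×14 cube at (-2.5, 11) is present, so the union is just that shape — 1 connected region; (whole slice rotated 60° about Z — lengths, areas and connectivity unchanged). The outline is a single polygon with 4 vertices. Extrusion per mm of travel: 0.4 × 0.15 / (π × 0.875²) = 0.024945. Accumulating E over each segment gives final E = 1.2720.

G0 X-22.90 Y10.33 Z11.85
G1 X-10.78 Y3.33 E0.3491
G1 X-5.03 Y13.29 E0.6360
G1 X-17.15 Y20.29 E0.9852
G1 X-22.90 Y10.33 E1.2720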